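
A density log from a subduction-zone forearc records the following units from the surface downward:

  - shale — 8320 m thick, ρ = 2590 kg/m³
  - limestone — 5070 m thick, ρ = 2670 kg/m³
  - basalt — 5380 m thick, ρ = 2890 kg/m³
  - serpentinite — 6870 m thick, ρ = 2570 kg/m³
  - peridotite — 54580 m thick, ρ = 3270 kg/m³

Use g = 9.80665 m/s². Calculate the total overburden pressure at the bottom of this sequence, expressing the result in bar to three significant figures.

shale: 2590 kg/m³ × 9.80665 m/s² × 8320 m = 2.113×10^8 Pa = 2113 bar
limestone: 2670 kg/m³ × 9.80665 m/s² × 5070 m = 1.328×10^8 Pa = 1328 bar
basalt: 2890 kg/m³ × 9.80665 m/s² × 5380 m = 1.525×10^8 Pa = 1525 bar
serpentinite: 2570 kg/m³ × 9.80665 m/s² × 6870 m = 1.731×10^8 Pa = 1731 bar
peridotite: 3270 kg/m³ × 9.80665 m/s² × 54580 m = 1.750×10^9 Pa = 17503 bar
Total = 2113 + 1328 + 1525 + 1731 + 17503 = 24200 bar

24200 bar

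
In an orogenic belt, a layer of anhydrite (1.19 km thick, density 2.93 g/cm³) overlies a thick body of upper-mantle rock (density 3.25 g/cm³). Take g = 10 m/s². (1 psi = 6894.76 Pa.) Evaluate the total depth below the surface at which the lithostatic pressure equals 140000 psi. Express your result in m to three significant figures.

29800 m

Pressure at base of upper layers: 2930×10×1190 = 3.487×10^7 Pa = 5057 psi
Remaining pressure to be supplied by upper-mantle rock: 9.653×10^8 − 3.487×10^7 = 9.304×10^8 Pa
Additional depth in upper-mantle rock = 9.304×10^8 Pa / (3250 kg/m³ × 10 m/s²) = 28628 m
Total depth = 1190 m + 28628 m = 29818 m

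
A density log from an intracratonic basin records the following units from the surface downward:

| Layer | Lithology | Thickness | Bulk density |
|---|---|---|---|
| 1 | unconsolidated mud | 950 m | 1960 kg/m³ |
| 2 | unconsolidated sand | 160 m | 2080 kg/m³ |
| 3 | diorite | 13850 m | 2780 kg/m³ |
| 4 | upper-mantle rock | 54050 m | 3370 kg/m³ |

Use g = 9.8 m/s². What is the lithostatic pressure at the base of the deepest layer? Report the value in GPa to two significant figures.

2.2 GPa

unconsolidated mud: 1960 kg/m³ × 9.8 m/s² × 950 m = 1.825×10^7 Pa = 0.01825 GPa
unconsolidated sand: 2080 kg/m³ × 9.8 m/s² × 160 m = 3.261×10^6 Pa = 3.261×10^-3 GPa
diorite: 2780 kg/m³ × 9.8 m/s² × 13850 m = 3.773×10^8 Pa = 0.3773 GPa
upper-mantle rock: 3370 kg/m³ × 9.8 m/s² × 54050 m = 1.785×10^9 Pa = 1.785 GPa
Total = 0.01825 + 3.261×10^-3 + 0.3773 + 1.785 = 2.1839 GPa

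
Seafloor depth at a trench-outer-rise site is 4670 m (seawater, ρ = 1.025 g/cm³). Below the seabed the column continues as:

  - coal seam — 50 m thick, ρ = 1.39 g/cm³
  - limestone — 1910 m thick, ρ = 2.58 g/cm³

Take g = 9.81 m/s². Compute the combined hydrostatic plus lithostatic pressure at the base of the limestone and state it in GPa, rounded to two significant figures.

seawater: 1025 kg/m³ × 9.81 m/s² × 4670 m = 4.696×10^7 Pa = 0.04696 GPa
coal seam: 1390 kg/m³ × 9.81 m/s² × 50 m = 6.818×10^5 Pa = 6.818×10^-4 GPa
limestone: 2580 kg/m³ × 9.81 m/s² × 1910 m = 4.834×10^7 Pa = 0.04834 GPa
Total = 0.04696 + 6.818×10^-4 + 0.04834 = 0.095982 GPa

0.096 GPa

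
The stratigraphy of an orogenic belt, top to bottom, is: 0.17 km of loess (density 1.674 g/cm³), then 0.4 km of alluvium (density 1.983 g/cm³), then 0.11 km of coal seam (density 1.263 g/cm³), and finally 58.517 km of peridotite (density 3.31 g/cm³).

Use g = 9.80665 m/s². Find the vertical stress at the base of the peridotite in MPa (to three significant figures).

loess: 1674 kg/m³ × 9.80665 m/s² × 170 m = 2.791×10^6 Pa = 2.791 MPa
alluvium: 1983 kg/m³ × 9.80665 m/s² × 400 m = 7.779×10^6 Pa = 7.779 MPa
coal seam: 1263 kg/m³ × 9.80665 m/s² × 110 m = 1.362×10^6 Pa = 1.362 MPa
peridotite: 3310 kg/m³ × 9.80665 m/s² × 58517 m = 1.899×10^9 Pa = 1899 MPa
Total = 2.791 + 7.779 + 1.362 + 1899 = 1911.4 MPa

1910 MPa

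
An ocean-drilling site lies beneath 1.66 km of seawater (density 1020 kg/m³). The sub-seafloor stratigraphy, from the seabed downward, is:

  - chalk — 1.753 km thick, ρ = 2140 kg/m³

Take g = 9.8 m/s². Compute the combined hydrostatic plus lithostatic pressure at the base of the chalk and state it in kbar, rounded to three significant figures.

0.534 kbar

seawater: 1020 kg/m³ × 9.8 m/s² × 1660 m = 1.659×10^7 Pa = 0.1659 kbar
chalk: 2140 kg/m³ × 9.8 m/s² × 1753 m = 3.676×10^7 Pa = 0.3676 kbar
Total = 0.1659 + 0.3676 = 0.53357 kbar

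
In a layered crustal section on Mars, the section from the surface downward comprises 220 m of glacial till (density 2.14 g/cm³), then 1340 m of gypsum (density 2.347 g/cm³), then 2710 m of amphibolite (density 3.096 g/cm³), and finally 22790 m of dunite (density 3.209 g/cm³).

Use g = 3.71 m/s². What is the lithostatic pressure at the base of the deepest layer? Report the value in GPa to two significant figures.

glacial till: 2140 kg/m³ × 3.71 m/s² × 220 m = 1.747×10^6 Pa = 1.747×10^-3 GPa
gypsum: 2347 kg/m³ × 3.71 m/s² × 1340 m = 1.167×10^7 Pa = 0.01167 GPa
amphibolite: 3096 kg/m³ × 3.71 m/s² × 2710 m = 3.113×10^7 Pa = 0.03113 GPa
dunite: 3209 kg/m³ × 3.71 m/s² × 22790 m = 2.713×10^8 Pa = 0.2713 GPa
Total = 1.747×10^-3 + 0.01167 + 0.03113 + 0.2713 = 0.31587 GPa

0.32 GPa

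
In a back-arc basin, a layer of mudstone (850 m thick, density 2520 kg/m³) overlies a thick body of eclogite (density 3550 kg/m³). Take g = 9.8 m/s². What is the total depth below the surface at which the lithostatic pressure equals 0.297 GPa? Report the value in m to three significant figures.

8780 m

Pressure at base of upper layers: 2520×9.8×850 = 2.099×10^7 Pa = 0.02099 GPa
Remaining pressure to be supplied by eclogite: 2.970×10^8 − 2.099×10^7 = 2.760×10^8 Pa
Additional depth in eclogite = 2.760×10^8 Pa / (3550 kg/m³ × 9.8 m/s²) = 7933.6 m
Total depth = 850 m + 7933.6 m = 8783.6 m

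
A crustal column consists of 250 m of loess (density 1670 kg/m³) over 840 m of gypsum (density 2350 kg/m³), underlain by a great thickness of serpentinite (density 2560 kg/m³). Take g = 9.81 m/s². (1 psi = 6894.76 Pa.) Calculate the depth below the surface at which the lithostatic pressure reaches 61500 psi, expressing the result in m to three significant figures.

Pressure at base of upper layers: 1670×9.81×250 + 2350×9.81×840 = 2.346×10^7 Pa = 3403 psi
Remaining pressure to be supplied by serpentinite: 4.240×10^8 − 2.346×10^7 = 4.006×10^8 Pa
Additional depth in serpentinite = 4.006×10^8 Pa / (2560 kg/m³ × 9.81 m/s²) = 15950 m
Total depth = 1090 m + 15950 m = 17040 m

17000 m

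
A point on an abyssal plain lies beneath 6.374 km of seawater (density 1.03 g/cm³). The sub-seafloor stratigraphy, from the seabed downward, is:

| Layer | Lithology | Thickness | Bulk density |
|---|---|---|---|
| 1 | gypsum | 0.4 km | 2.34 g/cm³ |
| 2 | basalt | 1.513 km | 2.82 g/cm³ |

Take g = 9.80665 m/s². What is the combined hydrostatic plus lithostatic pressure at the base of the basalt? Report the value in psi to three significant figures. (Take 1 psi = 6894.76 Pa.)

seawater: 1030 kg/m³ × 9.80665 m/s² × 6374 m = 6.438×10^7 Pa = 9338 psi
gypsum: 2340 kg/m³ × 9.80665 m/s² × 400 m = 9.179×10^6 Pa = 1331 psi
basalt: 2820 kg/m³ × 9.80665 m/s² × 1513 m = 4.184×10^7 Pa = 6069 psi
Total = 9338 + 1331 + 6069 = 16738 psi

16700 psi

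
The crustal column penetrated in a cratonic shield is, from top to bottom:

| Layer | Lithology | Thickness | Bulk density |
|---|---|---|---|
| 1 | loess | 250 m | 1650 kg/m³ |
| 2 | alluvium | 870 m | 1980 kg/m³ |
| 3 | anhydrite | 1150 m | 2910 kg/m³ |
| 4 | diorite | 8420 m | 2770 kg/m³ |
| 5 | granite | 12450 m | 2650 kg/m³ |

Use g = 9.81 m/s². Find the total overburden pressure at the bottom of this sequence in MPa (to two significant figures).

610 MPa

loess: 1650 kg/m³ × 9.81 m/s² × 250 m = 4.047×10^6 Pa = 4.047 MPa
alluvium: 1980 kg/m³ × 9.81 m/s² × 870 m = 1.690×10^7 Pa = 16.90 MPa
anhydrite: 2910 kg/m³ × 9.81 m/s² × 1150 m = 3.283×10^7 Pa = 32.83 MPa
diorite: 2770 kg/m³ × 9.81 m/s² × 8420 m = 2.288×10^8 Pa = 228.8 MPa
granite: 2650 kg/m³ × 9.81 m/s² × 12450 m = 3.237×10^8 Pa = 323.7 MPa
Total = 4.047 + 16.90 + 32.83 + 228.8 + 323.7 = 606.23 MPa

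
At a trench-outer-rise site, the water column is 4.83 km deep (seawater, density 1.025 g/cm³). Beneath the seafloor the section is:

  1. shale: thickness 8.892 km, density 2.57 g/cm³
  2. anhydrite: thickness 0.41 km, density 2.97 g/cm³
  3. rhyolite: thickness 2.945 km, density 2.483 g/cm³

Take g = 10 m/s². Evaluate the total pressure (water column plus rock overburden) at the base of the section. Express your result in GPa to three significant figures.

0.363 GPa

seawater: 1025 kg/m³ × 10 m/s² × 4830 m = 4.951×10^7 Pa = 0.04951 GPa
shale: 2570 kg/m³ × 10 m/s² × 8892 m = 2.285×10^8 Pa = 0.2285 GPa
anhydrite: 2970 kg/m³ × 10 m/s² × 410 m = 1.218×10^7 Pa = 0.01218 GPa
rhyolite: 2483 kg/m³ × 10 m/s² × 2945 m = 7.312×10^7 Pa = 0.07312 GPa
Total = 0.04951 + 0.2285 + 0.01218 + 0.07312 = 0.36333 GPa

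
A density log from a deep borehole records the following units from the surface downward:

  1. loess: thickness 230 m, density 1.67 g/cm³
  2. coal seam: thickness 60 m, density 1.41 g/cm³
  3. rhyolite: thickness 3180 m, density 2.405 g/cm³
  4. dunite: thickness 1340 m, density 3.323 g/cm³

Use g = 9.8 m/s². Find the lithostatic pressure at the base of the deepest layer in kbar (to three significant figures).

loess: 1670 kg/m³ × 9.8 m/s² × 230 m = 3.764×10^6 Pa = 0.03764 kbar
coal seam: 1410 kg/m³ × 9.8 m/s² × 60 m = 8.291×10^5 Pa = 8.291×10^-3 kbar
rhyolite: 2405 kg/m³ × 9.8 m/s² × 3180 m = 7.495×10^7 Pa = 0.7495 kbar
dunite: 3323 kg/m³ × 9.8 m/s² × 1340 m = 4.364×10^7 Pa = 0.4364 kbar
Total = 0.03764 + 8.291×10^-3 + 0.7495 + 0.4364 = 1.2318 kbar

1.23 kbar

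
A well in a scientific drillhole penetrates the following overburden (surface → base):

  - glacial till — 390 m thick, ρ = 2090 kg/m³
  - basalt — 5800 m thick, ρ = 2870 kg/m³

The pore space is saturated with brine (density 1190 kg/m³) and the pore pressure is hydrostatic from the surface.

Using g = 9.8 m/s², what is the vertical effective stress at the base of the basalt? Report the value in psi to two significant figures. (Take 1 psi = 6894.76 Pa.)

14000 psi

Overburden (lithostatic) stress σ_v:
glacial till: 2090 kg/m³ × 9.8 m/s² × 390 m = 7.988×10^6 Pa = 7.988 MPa
basalt: 2870 kg/m³ × 9.8 m/s² × 5800 m = 1.631×10^8 Pa = 163.1 MPa
Total = 7.988 + 163.1 = 171.12 MPa
Pore pressure P_p = 1190 kg/m³ × 9.8 m/s² × 6190 m = 7.219×10^7 Pa = 72.19 MPa
Effective stress σ' = σ_v − P_p = 171.1 − 72.19 = 98.931 MPa = 14349 psi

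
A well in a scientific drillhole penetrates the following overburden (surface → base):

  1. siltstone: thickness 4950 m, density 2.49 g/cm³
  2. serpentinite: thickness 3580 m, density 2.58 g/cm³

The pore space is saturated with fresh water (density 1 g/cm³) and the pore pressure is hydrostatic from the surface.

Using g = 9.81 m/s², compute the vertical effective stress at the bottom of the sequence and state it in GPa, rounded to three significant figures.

Overburden (lithostatic) stress σ_v:
siltstone: 2490 kg/m³ × 9.81 m/s² × 4950 m = 1.209×10^8 Pa = 120.9 MPa
serpentinite: 2580 kg/m³ × 9.81 m/s² × 3580 m = 9.061×10^7 Pa = 90.61 MPa
Total = 120.9 + 90.61 = 211.52 MPa
Pore pressure P_p = 1000 kg/m³ × 9.81 m/s² × 8530 m = 8.368×10^7 Pa = 83.68 MPa
Effective stress σ' = σ_v − P_p = 211.5 − 83.68 = 127.84 MPa = 0.12784 GPa

0.128 GPa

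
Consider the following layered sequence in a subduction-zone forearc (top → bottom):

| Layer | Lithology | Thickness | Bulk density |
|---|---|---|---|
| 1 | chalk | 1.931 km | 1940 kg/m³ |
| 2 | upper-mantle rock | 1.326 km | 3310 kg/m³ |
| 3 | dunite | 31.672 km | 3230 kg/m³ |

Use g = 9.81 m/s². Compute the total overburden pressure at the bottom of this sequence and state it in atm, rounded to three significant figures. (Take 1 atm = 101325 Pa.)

chalk: 1940 kg/m³ × 9.81 m/s² × 1931 m = 3.675×10^7 Pa = 362.7 atm
upper-mantle rock: 3310 kg/m³ × 9.81 m/s² × 1326 m = 4.306×10^7 Pa = 424.9 atm
dunite: 3230 kg/m³ × 9.81 m/s² × 31672 m = 1.004×10^9 Pa = 9904 atm
Total = 362.7 + 424.9 + 9904 = 10692 atm

10700 atm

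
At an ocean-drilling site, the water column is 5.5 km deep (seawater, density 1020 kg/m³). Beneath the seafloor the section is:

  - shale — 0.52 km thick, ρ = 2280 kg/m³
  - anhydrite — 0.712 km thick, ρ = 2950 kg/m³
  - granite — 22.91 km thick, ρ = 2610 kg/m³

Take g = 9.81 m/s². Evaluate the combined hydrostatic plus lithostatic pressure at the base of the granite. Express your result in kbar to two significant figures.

6.7 kbar

seawater: 1020 kg/m³ × 9.81 m/s² × 5500 m = 5.503×10^7 Pa = 0.5503 kbar
shale: 2280 kg/m³ × 9.81 m/s² × 520 m = 1.163×10^7 Pa = 0.1163 kbar
anhydrite: 2950 kg/m³ × 9.81 m/s² × 712 m = 2.060×10^7 Pa = 0.2060 kbar
granite: 2610 kg/m³ × 9.81 m/s² × 22910 m = 5.866×10^8 Pa = 5.866 kbar
Total = 0.5503 + 0.1163 + 0.2060 + 5.866 = 6.7386 kbar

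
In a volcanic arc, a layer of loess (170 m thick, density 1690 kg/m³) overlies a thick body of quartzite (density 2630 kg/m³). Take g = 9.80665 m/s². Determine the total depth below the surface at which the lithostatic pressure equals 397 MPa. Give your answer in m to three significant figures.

Pressure at base of upper layers: 1690×9.80665×170 = 2.817×10^6 Pa = 2.817 MPa
Remaining pressure to be supplied by quartzite: 3.970×10^8 − 2.817×10^6 = 3.942×10^8 Pa
Additional depth in quartzite = 3.942×10^8 Pa / (2630 kg/m³ × 9.80665 m/s²) = 15283 m
Total depth = 170 m + 15283 m = 15453 m

15500 m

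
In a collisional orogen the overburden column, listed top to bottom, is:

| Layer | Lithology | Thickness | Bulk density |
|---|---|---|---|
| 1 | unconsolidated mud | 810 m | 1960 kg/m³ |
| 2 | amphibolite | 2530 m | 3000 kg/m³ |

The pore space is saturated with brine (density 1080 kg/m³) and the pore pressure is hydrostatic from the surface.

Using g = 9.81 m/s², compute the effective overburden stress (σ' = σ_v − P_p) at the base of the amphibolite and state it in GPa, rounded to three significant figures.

0.0546 GPa

Overburden (lithostatic) stress σ_v:
unconsolidated mud: 1960 kg/m³ × 9.81 m/s² × 810 m = 1.557×10^7 Pa = 15.57 MPa
amphibolite: 3000 kg/m³ × 9.81 m/s² × 2530 m = 7.446×10^7 Pa = 74.46 MPa
Total = 15.57 + 74.46 = 90.032 MPa
Pore pressure P_p = 1080 kg/m³ × 9.81 m/s² × 3340 m = 3.539×10^7 Pa = 35.39 MPa
Effective stress σ' = σ_v − P_p = 90.03 − 35.39 = 54.646 MPa = 0.054646 GPa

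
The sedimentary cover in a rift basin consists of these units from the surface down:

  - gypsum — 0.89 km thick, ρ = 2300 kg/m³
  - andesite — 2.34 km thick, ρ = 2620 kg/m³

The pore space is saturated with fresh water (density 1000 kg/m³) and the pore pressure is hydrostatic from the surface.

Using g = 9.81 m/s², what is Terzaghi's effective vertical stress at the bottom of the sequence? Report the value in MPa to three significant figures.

48.5 MPa

Overburden (lithostatic) stress σ_v:
gypsum: 2300 kg/m³ × 9.81 m/s² × 890 m = 2.008×10^7 Pa = 20.08 MPa
andesite: 2620 kg/m³ × 9.81 m/s² × 2340 m = 6.014×10^7 Pa = 60.14 MPa
Total = 20.08 + 60.14 = 80.224 MPa
Pore pressure P_p = 1000 kg/m³ × 9.81 m/s² × 3230 m = 3.169×10^7 Pa = 31.69 MPa
Effective stress σ' = σ_v − P_p = 80.22 − 31.69 = 48.538 MPa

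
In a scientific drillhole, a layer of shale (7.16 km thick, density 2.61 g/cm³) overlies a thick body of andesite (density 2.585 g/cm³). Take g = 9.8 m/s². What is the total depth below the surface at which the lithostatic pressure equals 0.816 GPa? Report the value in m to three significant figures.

Pressure at base of upper layers: 2610×9.8×7160 = 1.831×10^8 Pa = 0.1831 GPa
Remaining pressure to be supplied by andesite: 8.160×10^8 − 1.831×10^8 = 6.329×10^8 Pa
Additional depth in andesite = 6.329×10^8 Pa / (2585 kg/m³ × 9.8 m/s²) = 24982 m
Total depth = 7160 m + 24982 m = 32142 m

32100 m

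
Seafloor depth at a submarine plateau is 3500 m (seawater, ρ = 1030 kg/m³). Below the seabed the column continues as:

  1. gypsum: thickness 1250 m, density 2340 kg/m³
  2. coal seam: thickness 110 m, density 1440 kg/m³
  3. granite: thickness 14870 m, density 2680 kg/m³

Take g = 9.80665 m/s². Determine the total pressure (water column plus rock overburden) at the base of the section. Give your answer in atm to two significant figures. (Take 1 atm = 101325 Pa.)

seawater: 1030 kg/m³ × 9.80665 m/s² × 3500 m = 3.535×10^7 Pa = 348.9 atm
gypsum: 2340 kg/m³ × 9.80665 m/s² × 1250 m = 2.868×10^7 Pa = 283.1 atm
coal seam: 1440 kg/m³ × 9.80665 m/s² × 110 m = 1.553×10^6 Pa = 15.33 atm
granite: 2680 kg/m³ × 9.80665 m/s² × 14870 m = 3.908×10^8 Pa = 3857 atm
Total = 348.9 + 283.1 + 15.33 + 3857 = 4504.3 atm

4500 atm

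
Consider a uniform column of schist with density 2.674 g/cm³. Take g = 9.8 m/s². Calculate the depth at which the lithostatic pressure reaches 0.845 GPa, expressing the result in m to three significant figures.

32200 m

h = P/(ρg) = 0.845 GPa / (2674 kg/m³ × 9.8 m/s²) = 8.450×10^8 Pa / 26205 Pa/m = 32246 m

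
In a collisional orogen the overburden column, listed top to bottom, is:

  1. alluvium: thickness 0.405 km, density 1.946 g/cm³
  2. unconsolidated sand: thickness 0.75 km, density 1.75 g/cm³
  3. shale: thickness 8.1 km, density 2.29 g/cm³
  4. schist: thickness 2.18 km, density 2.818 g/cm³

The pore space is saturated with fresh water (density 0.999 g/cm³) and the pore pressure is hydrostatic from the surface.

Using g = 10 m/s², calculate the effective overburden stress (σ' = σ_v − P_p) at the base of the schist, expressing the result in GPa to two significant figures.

0.15 GPa

Overburden (lithostatic) stress σ_v:
alluvium: 1946 kg/m³ × 10 m/s² × 405 m = 7.881×10^6 Pa = 7.881 MPa
unconsolidated sand: 1750 kg/m³ × 10 m/s² × 750 m = 1.312×10^7 Pa = 13.12 MPa
shale: 2290 kg/m³ × 10 m/s² × 8100 m = 1.855×10^8 Pa = 185.5 MPa
schist: 2818 kg/m³ × 10 m/s² × 2180 m = 6.143×10^7 Pa = 61.43 MPa
Total = 7.881 + 13.12 + 185.5 + 61.43 = 267.93 MPa
Pore pressure P_p = 999 kg/m³ × 10 m/s² × 11435 m = 1.142×10^8 Pa = 114.2 MPa
Effective stress σ' = σ_v − P_p = 267.9 − 114.2 = 153.69 MPa = 0.15369 GPa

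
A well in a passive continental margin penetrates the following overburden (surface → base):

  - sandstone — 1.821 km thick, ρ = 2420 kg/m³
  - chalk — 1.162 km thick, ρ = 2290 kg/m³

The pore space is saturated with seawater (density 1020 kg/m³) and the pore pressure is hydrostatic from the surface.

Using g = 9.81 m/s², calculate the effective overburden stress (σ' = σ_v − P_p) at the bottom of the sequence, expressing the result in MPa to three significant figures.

Overburden (lithostatic) stress σ_v:
sandstone: 2420 kg/m³ × 9.81 m/s² × 1821 m = 4.323×10^7 Pa = 43.23 MPa
chalk: 2290 kg/m³ × 9.81 m/s² × 1162 m = 2.610×10^7 Pa = 26.10 MPa
Total = 43.23 + 26.10 = 69.335 MPa
Pore pressure P_p = 1020 kg/m³ × 9.81 m/s² × 2983 m = 2.985×10^7 Pa = 29.85 MPa
Effective stress σ' = σ_v − P_p = 69.34 − 29.85 = 39.487 MPa

39.5 MPa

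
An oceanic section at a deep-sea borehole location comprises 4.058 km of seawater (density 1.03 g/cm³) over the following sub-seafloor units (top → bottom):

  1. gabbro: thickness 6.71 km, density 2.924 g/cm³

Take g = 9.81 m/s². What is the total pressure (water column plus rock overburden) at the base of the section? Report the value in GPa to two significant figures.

seawater: 1030 kg/m³ × 9.81 m/s² × 4058 m = 4.100×10^7 Pa = 0.04100 GPa
gabbro: 2924 kg/m³ × 9.81 m/s² × 6710 m = 1.925×10^8 Pa = 0.1925 GPa
Total = 0.04100 + 0.1925 = 0.23348 GPa

0.23 GPa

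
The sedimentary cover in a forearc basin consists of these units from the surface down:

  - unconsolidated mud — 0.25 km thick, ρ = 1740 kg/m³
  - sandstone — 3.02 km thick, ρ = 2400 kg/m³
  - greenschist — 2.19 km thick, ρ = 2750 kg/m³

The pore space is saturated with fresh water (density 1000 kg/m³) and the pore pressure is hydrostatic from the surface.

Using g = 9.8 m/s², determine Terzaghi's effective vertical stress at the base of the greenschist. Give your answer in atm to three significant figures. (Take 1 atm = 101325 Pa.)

Overburden (lithostatic) stress σ_v:
unconsolidated mud: 1740 kg/m³ × 9.8 m/s² × 250 m = 4.263×10^6 Pa = 4.263 MPa
sandstone: 2400 kg/m³ × 9.8 m/s² × 3020 m = 7.103×10^7 Pa = 71.03 MPa
greenschist: 2750 kg/m³ × 9.8 m/s² × 2190 m = 5.902×10^7 Pa = 59.02 MPa
Total = 4.263 + 71.03 + 59.02 = 134.31 MPa
Pore pressure P_p = 1000 kg/m³ × 9.8 m/s² × 5460 m = 5.351×10^7 Pa = 53.51 MPa
Effective stress σ' = σ_v − P_p = 134.3 − 53.51 = 80.806 MPa = 797.49 atm

797 atm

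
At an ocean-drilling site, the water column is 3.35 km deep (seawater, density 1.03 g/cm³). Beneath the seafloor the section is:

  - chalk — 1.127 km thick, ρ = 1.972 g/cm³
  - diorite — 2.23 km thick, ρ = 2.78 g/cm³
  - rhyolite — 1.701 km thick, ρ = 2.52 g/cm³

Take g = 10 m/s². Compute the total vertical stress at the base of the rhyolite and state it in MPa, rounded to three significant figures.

seawater: 1030 kg/m³ × 10 m/s² × 3350 m = 3.450×10^7 Pa = 34.51 MPa
chalk: 1972 kg/m³ × 10 m/s² × 1127 m = 2.222×10^7 Pa = 22.22 MPa
diorite: 2780 kg/m³ × 10 m/s² × 2230 m = 6.199×10^7 Pa = 61.99 MPa
rhyolite: 2520 kg/m³ × 10 m/s² × 1701 m = 4.287×10^7 Pa = 42.87 MPa
Total = 34.51 + 22.22 + 61.99 + 42.87 = 161.59 MPa

162 MPa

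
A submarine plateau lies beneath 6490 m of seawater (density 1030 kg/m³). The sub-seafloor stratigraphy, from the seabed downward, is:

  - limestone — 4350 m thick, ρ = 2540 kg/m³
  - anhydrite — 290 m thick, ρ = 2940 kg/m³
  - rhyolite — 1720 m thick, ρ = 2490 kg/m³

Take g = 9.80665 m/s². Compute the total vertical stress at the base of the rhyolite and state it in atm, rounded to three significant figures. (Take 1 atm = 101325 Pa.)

seawater: 1030 kg/m³ × 9.80665 m/s² × 6490 m = 6.555×10^7 Pa = 647.0 atm
limestone: 2540 kg/m³ × 9.80665 m/s² × 4350 m = 1.084×10^8 Pa = 1069 atm
anhydrite: 2940 kg/m³ × 9.80665 m/s² × 290 m = 8.361×10^6 Pa = 82.52 atm
rhyolite: 2490 kg/m³ × 9.80665 m/s² × 1720 m = 4.200×10^7 Pa = 414.5 atm
Total = 647.0 + 1069 + 82.52 + 414.5 = 2213.4 atm

2210 atm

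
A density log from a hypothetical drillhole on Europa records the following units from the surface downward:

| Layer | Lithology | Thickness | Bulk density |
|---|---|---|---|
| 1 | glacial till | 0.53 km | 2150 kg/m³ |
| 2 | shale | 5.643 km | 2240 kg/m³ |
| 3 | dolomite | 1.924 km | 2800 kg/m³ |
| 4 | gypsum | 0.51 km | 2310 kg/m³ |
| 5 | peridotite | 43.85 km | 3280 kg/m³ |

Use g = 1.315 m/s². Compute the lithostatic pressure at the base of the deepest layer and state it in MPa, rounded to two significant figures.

glacial till: 2150 kg/m³ × 1.315 m/s² × 530 m = 1.498×10^6 Pa = 1.498 MPa
shale: 2240 kg/m³ × 1.315 m/s² × 5643 m = 1.662×10^7 Pa = 16.62 MPa
dolomite: 2800 kg/m³ × 1.315 m/s² × 1924 m = 7.084×10^6 Pa = 7.084 MPa
gypsum: 2310 kg/m³ × 1.315 m/s² × 510 m = 1.549×10^6 Pa = 1.549 MPa
peridotite: 3280 kg/m³ × 1.315 m/s² × 43850 m = 1.891×10^8 Pa = 189.1 MPa
Total = 1.498 + 16.62 + 7.084 + 1.549 + 189.1 = 215.89 MPa

220 MPa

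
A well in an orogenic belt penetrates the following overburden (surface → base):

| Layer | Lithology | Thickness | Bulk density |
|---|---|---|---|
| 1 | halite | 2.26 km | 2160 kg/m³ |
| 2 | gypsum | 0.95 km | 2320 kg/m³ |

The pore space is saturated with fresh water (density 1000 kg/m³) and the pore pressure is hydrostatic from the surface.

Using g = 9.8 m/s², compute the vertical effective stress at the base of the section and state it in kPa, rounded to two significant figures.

Overburden (lithostatic) stress σ_v:
halite: 2160 kg/m³ × 9.8 m/s² × 2260 m = 4.784×10^7 Pa = 47.84 MPa
gypsum: 2320 kg/m³ × 9.8 m/s² × 950 m = 2.160×10^7 Pa = 21.60 MPa
Total = 47.84 + 21.60 = 69.439 MPa
Pore pressure P_p = 1000 kg/m³ × 9.8 m/s² × 3210 m = 3.146×10^7 Pa = 31.46 MPa
Effective stress σ' = σ_v − P_p = 69.44 − 31.46 = 37.981 MPa = 37981 kPa

38000 kPa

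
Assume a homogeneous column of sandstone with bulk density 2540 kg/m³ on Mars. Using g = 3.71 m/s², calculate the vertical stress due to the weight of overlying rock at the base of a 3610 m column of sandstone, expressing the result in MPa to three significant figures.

34.0 MPa

sandstone: 2540 kg/m³ × 3.71 m/s² × 3610 m = 3.402×10^7 Pa = 34.02 MPa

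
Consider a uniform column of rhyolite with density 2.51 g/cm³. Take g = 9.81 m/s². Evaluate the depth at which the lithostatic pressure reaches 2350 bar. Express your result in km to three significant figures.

9.54 km

h = P/(ρg) = 2350 bar / (2510 kg/m³ × 9.81 m/s²) = 2.350×10^8 Pa / 24623 Pa/m = 9543.9 m
= 9.5439 km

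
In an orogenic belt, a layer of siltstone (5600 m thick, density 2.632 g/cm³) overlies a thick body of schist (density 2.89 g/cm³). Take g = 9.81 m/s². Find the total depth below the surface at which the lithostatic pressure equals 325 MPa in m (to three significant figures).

12000 m

Pressure at base of upper layers: 2632×9.81×5600 = 1.446×10^8 Pa = 144.6 MPa
Remaining pressure to be supplied by schist: 3.250×10^8 − 1.446×10^8 = 1.804×10^8 Pa
Additional depth in schist = 1.804×10^8 Pa / (2890 kg/m³ × 9.81 m/s²) = 6363.4 m
Total depth = 5600 m + 6363.4 m = 11963 m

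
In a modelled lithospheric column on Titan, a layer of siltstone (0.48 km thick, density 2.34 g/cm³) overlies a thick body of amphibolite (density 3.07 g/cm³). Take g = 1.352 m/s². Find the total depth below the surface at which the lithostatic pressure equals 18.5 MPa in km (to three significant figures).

Pressure at base of upper layers: 2340×1.352×480 = 1.519×10^6 Pa = 1.519 MPa
Remaining pressure to be supplied by amphibolite: 1.850×10^7 − 1.519×10^6 = 1.698×10^7 Pa
Additional depth in amphibolite = 1.698×10^7 Pa / (3070 kg/m³ × 1.352 m/s²) = 4091.3 m
Total depth = 480 m + 4091.3 m = 4571.3 m
= 4.5713 km

4.57 km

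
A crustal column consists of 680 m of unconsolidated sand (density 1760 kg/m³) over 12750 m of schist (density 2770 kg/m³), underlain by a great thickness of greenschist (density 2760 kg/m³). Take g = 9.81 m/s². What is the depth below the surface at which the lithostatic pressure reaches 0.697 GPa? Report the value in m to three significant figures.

Pressure at base of upper layers: 1760×9.81×680 + 2770×9.81×12750 = 3.582×10^8 Pa = 0.3582 GPa
Remaining pressure to be supplied by greenschist: 6.970×10^8 − 3.582×10^8 = 3.388×10^8 Pa
Additional depth in greenschist = 3.388×10^8 Pa / (2760 kg/m³ × 9.81 m/s²) = 12513 m
Total depth = 13430 m + 12513 m = 25943 m

25900 m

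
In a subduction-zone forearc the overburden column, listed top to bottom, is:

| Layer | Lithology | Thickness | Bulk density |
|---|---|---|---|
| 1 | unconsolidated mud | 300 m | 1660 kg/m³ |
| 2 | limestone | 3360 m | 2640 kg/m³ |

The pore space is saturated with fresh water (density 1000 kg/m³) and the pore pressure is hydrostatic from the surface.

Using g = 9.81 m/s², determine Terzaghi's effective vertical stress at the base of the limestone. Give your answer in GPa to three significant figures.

0.0560 GPa

Overburden (lithostatic) stress σ_v:
unconsolidated mud: 1660 kg/m³ × 9.81 m/s² × 300 m = 4.885×10^6 Pa = 4.885 MPa
limestone: 2640 kg/m³ × 9.81 m/s² × 3360 m = 8.702×10^7 Pa = 87.02 MPa
Total = 4.885 + 87.02 = 91.904 MPa
Pore pressure P_p = 1000 kg/m³ × 9.81 m/s² × 3660 m = 3.590×10^7 Pa = 35.90 MPa
Effective stress σ' = σ_v − P_p = 91.90 − 35.90 = 55.999 MPa = 0.055999 GPa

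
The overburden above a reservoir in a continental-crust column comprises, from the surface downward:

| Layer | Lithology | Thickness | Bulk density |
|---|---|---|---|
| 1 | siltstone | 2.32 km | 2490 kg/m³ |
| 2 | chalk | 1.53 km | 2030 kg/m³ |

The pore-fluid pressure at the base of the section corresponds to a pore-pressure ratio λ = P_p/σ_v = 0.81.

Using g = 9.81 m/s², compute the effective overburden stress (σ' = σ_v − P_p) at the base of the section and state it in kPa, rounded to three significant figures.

Overburden (lithostatic) stress σ_v:
siltstone: 2490 kg/m³ × 9.81 m/s² × 2320 m = 5.667×10^7 Pa = 56.67 MPa
chalk: 2030 kg/m³ × 9.81 m/s² × 1530 m = 3.047×10^7 Pa = 30.47 MPa
Total = 56.67 + 30.47 = 87.139 MPa
Pore pressure P_p = λ·σ_v = 0.81 × 87.14 MPa = 70.58 MPa
Effective stress σ' = σ_v − P_p = 87.14 − 70.58 = 16.556 MPa = 16556 kPa

16600 kPa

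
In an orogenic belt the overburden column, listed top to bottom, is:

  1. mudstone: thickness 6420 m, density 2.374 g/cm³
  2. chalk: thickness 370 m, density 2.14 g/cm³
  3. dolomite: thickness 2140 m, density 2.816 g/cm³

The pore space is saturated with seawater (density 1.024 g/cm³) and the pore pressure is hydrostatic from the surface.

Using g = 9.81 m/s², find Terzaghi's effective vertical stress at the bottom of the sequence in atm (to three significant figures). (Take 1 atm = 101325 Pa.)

1250 atm

Overburden (lithostatic) stress σ_v:
mudstone: 2374 kg/m³ × 9.81 m/s² × 6420 m = 1.495×10^8 Pa = 149.5 MPa
chalk: 2140 kg/m³ × 9.81 m/s² × 370 m = 7.768×10^6 Pa = 7.768 MPa
dolomite: 2816 kg/m³ × 9.81 m/s² × 2140 m = 5.912×10^7 Pa = 59.12 MPa
Total = 149.5 + 7.768 + 59.12 = 216.40 MPa
Pore pressure P_p = 1024 kg/m³ × 9.81 m/s² × 8930 m = 8.971×10^7 Pa = 89.71 MPa
Effective stress σ' = σ_v − P_p = 216.4 − 89.71 = 126.69 MPa = 1250.4 atm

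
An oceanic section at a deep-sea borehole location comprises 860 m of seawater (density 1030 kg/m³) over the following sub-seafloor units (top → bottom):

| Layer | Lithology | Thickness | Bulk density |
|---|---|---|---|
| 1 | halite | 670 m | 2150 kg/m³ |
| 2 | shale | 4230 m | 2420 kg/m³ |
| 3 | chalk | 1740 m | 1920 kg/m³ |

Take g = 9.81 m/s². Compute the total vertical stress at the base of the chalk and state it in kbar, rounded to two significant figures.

1.6 kbar

seawater: 1030 kg/m³ × 9.81 m/s² × 860 m = 8.690×10^6 Pa = 0.08690 kbar
halite: 2150 kg/m³ × 9.81 m/s² × 670 m = 1.413×10^7 Pa = 0.1413 kbar
shale: 2420 kg/m³ × 9.81 m/s² × 4230 m = 1.004×10^8 Pa = 1.004 kbar
chalk: 1920 kg/m³ × 9.81 m/s² × 1740 m = 3.277×10^7 Pa = 0.3277 kbar
Total = 0.08690 + 0.1413 + 1.004 + 0.3277 = 1.5602 kbar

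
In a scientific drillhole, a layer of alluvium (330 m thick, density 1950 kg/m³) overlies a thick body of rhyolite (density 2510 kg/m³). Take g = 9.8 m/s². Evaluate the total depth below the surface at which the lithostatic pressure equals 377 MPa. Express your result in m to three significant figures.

15400 m

Pressure at base of upper layers: 1950×9.8×330 = 6.306×10^6 Pa = 6.306 MPa
Remaining pressure to be supplied by rhyolite: 3.770×10^8 − 6.306×10^6 = 3.707×10^8 Pa
Additional depth in rhyolite = 3.707×10^8 Pa / (2510 kg/m³ × 9.8 m/s²) = 15070 m
Total depth = 330 m + 15070 m = 15400 m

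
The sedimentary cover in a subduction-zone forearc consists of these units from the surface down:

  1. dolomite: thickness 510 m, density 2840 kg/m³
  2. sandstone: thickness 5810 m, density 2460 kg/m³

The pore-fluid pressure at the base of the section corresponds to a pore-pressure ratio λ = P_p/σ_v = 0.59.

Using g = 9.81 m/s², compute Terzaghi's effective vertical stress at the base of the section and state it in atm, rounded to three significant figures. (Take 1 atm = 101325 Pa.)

Overburden (lithostatic) stress σ_v:
dolomite: 2840 kg/m³ × 9.81 m/s² × 510 m = 1.421×10^7 Pa = 14.21 MPa
sandstone: 2460 kg/m³ × 9.81 m/s² × 5810 m = 1.402×10^8 Pa = 140.2 MPa
Total = 14.21 + 140.2 = 154.42 MPa
Pore pressure P_p = λ·σ_v = 0.59 × 154.4 MPa = 91.11 MPa
Effective stress σ' = σ_v − P_p = 154.4 − 91.11 = 63.312 MPa = 624.84 atm

625 atm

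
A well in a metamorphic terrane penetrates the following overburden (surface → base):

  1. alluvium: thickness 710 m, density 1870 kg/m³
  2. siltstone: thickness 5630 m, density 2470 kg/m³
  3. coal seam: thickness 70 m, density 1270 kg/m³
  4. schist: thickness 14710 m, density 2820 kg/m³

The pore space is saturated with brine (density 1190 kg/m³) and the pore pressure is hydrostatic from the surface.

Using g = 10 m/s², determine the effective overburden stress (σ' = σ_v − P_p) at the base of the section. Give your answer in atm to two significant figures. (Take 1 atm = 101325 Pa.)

3100 atm

Overburden (lithostatic) stress σ_v:
alluvium: 1870 kg/m³ × 10 m/s² × 710 m = 1.328×10^7 Pa = 13.28 MPa
siltstone: 2470 kg/m³ × 10 m/s² × 5630 m = 1.391×10^8 Pa = 139.1 MPa
coal seam: 1270 kg/m³ × 10 m/s² × 70 m = 8.890×10^5 Pa = 0.8890 MPa
schist: 2820 kg/m³ × 10 m/s² × 14710 m = 4.148×10^8 Pa = 414.8 MPa
Total = 13.28 + 139.1 + 0.8890 + 414.8 = 568.05 MPa
Pore pressure P_p = 1190 kg/m³ × 10 m/s² × 21120 m = 2.513×10^8 Pa = 251.3 MPa
Effective stress σ' = σ_v − P_p = 568.0 − 251.3 = 316.72 MPa = 3125.8 atm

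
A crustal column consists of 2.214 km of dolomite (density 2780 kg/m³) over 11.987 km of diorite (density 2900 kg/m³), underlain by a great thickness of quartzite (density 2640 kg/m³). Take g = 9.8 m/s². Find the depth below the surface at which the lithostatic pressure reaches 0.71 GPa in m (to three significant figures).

Pressure at base of upper layers: 2780×9.8×2214 + 2900×9.8×11987 = 4.010×10^8 Pa = 0.4010 GPa
Remaining pressure to be supplied by quartzite: 7.100×10^8 − 4.010×10^8 = 3.090×10^8 Pa
Additional depth in quartzite = 3.090×10^8 Pa / (2640 kg/m³ × 9.8 m/s²) = 11944 m
Total depth = 14201 m + 11944 m = 26145 m

26100 m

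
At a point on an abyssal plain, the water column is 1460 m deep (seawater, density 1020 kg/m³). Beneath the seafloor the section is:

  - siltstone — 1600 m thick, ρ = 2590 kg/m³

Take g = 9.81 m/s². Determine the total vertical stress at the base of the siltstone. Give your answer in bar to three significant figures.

553 bar

seawater: 1020 kg/m³ × 9.81 m/s² × 1460 m = 1.461×10^7 Pa = 146.1 bar
siltstone: 2590 kg/m³ × 9.81 m/s² × 1600 m = 4.065×10^7 Pa = 406.5 bar
Total = 146.1 + 406.5 = 552.62 bar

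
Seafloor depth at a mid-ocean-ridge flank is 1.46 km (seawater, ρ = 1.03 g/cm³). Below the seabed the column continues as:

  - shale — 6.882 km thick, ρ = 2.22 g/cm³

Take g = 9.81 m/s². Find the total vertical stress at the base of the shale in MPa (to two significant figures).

seawater: 1030 kg/m³ × 9.81 m/s² × 1460 m = 1.475×10^7 Pa = 14.75 MPa
shale: 2220 kg/m³ × 9.81 m/s² × 6882 m = 1.499×10^8 Pa = 149.9 MPa
Total = 14.75 + 149.9 = 164.63 MPa

160 MPa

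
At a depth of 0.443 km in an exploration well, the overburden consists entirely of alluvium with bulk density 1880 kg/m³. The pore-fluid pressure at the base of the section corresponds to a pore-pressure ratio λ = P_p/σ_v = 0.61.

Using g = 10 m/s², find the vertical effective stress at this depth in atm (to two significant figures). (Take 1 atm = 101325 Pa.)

Overburden (lithostatic) stress σ_v:
alluvium: 1880 kg/m³ × 10 m/s² × 443 m = 8.328×10^6 Pa = 8.328 MPa
Pore pressure P_p = λ·σ_v = 0.61 × 8.328 MPa = 5.080 MPa
Effective stress σ' = σ_v − P_p = 8.328 − 5.080 = 3.2481 MPa = 32.056 atm

32 atm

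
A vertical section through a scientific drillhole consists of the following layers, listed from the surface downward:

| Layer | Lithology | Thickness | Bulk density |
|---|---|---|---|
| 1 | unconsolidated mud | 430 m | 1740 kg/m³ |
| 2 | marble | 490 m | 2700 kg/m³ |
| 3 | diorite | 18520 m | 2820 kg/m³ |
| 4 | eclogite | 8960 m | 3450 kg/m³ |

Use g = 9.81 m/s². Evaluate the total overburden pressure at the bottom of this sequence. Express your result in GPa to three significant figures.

unconsolidated mud: 1740 kg/m³ × 9.81 m/s² × 430 m = 7.340×10^6 Pa = 7.340×10^-3 GPa
marble: 2700 kg/m³ × 9.81 m/s² × 490 m = 1.298×10^7 Pa = 0.01298 GPa
diorite: 2820 kg/m³ × 9.81 m/s² × 18520 m = 5.123×10^8 Pa = 0.5123 GPa
eclogite: 3450 kg/m³ × 9.81 m/s² × 8960 m = 3.032×10^8 Pa = 0.3032 GPa
Total = 7.340×10^-3 + 0.01298 + 0.5123 + 0.3032 = 0.83591 GPa

0.836 GPa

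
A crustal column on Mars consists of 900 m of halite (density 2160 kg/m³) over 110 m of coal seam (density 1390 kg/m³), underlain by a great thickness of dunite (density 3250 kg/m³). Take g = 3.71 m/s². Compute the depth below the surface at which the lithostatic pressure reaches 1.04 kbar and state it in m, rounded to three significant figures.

8990 m

Pressure at base of upper layers: 2160×3.71×900 + 1390×3.71×110 = 7.779×10^6 Pa = 0.07779 kbar
Remaining pressure to be supplied by dunite: 1.040×10^8 − 7.779×10^6 = 9.622×10^7 Pa
Additional depth in dunite = 9.622×10^7 Pa / (3250 kg/m³ × 3.71 m/s²) = 7980.1 m
Total depth = 1010 m + 7980.1 m = 8990.1 m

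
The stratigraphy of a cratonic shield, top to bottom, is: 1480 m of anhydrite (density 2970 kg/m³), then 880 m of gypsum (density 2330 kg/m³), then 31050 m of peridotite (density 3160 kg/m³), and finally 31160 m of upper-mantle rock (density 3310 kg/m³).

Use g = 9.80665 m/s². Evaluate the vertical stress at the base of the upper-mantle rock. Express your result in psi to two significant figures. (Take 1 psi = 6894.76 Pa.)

anhydrite: 2970 kg/m³ × 9.80665 m/s² × 1480 m = 4.311×10^7 Pa = 6252 psi
gypsum: 2330 kg/m³ × 9.80665 m/s² × 880 m = 2.011×10^7 Pa = 2916 psi
peridotite: 3160 kg/m³ × 9.80665 m/s² × 31050 m = 9.622×10^8 Pa = 1.396×10^5 psi
upper-mantle rock: 3310 kg/m³ × 9.80665 m/s² × 31160 m = 1.011×10^9 Pa = 1.467×10^5 psi
Total = 6252 + 2916 + 1.396×10^5 + 1.467×10^5 = 2.9542×10^5 psi

300000 psi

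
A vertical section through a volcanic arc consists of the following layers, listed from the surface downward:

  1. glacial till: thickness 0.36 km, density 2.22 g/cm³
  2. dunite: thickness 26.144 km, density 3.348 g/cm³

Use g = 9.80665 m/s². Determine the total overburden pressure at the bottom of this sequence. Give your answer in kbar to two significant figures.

8.7 kbar

glacial till: 2220 kg/m³ × 9.80665 m/s² × 360 m = 7.837×10^6 Pa = 0.07837 kbar
dunite: 3348 kg/m³ × 9.80665 m/s² × 26144 m = 8.584×10^8 Pa = 8.584 kbar
Total = 0.07837 + 8.584 = 8.6621 kbar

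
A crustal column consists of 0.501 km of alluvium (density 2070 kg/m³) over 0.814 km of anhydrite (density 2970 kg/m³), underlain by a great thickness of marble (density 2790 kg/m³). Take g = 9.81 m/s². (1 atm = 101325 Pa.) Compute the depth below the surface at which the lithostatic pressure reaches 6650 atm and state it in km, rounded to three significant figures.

24.7 km

Pressure at base of upper layers: 2070×9.81×501 + 2970×9.81×814 = 3.389×10^7 Pa = 334.5 atm
Remaining pressure to be supplied by marble: 6.738×10^8 − 3.389×10^7 = 6.399×10^8 Pa
Additional depth in marble = 6.399×10^8 Pa / (2790 kg/m³ × 9.81 m/s²) = 23380 m
Total depth = 1315 m + 23380 m = 24695 m
= 24.695 km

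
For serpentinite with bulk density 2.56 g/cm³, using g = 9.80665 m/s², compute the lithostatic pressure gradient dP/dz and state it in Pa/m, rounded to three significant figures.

dP/dz = ρg = 2560 kg/m³ × 9.80665 m/s² = 25105 Pa/m

25100 Pa/m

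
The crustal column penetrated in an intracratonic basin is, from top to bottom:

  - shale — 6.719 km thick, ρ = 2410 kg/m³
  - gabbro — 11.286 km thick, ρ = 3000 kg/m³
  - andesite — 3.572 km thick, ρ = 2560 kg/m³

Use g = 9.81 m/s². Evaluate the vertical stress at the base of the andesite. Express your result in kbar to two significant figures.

5.8 kbar

shale: 2410 kg/m³ × 9.81 m/s² × 6719 m = 1.589×10^8 Pa = 1.589 kbar
gabbro: 3000 kg/m³ × 9.81 m/s² × 11286 m = 3.321×10^8 Pa = 3.321 kbar
andesite: 2560 kg/m³ × 9.81 m/s² × 3572 m = 8.971×10^7 Pa = 0.8971 kbar
Total = 1.589 + 3.321 + 0.8971 = 5.8070 kbar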